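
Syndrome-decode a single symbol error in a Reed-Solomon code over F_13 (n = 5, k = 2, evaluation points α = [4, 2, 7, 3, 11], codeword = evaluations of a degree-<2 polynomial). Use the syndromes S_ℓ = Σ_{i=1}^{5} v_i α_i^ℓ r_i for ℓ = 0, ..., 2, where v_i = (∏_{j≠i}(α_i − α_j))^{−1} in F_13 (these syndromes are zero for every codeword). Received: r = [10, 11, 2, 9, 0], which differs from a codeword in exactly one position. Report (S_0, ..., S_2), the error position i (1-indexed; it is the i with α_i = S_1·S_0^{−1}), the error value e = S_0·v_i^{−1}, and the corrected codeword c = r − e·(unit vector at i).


S = (10, 4, 12), error at position 4, error magnitude e = 5, c = [10, 11, 2, 4, 0].

Step 1: column multipliers v_i = (∏_{j≠i}(α_i − α_j))^{−1} mod 13.
  i = 1 (α = 4): (4−2)(4−7)(4−3)(4−11) = 2·(−3)·1·(−7) = 42 ≡ 3, so v_1 = 3^{−1} = 9 (mod 13).
  i = 2 (α = 2): (2−4)(2−7)(2−3)(2−11) = (−2)·(−5)·(−1)·(−9) = 90 ≡ 12, so v_2 = 12^{−1} = 12 (mod 13).
  i = 3 (α = 7): (7−4)(7−2)(7−3)(7−11) = 3·5·4·(−4) = −240 ≡ 7, so v_3 = 7^{−1} = 2 (mod 13).
  i = 4 (α = 3): (3−4)(3−2)(3−7)(3−11) = (−1)·1·(−4)·(−8) = −32 ≡ 7, so v_4 = 7^{−1} = 2 (mod 13).
  i = 5 (α = 11): (11−4)(11−2)(11−7)(11−3) = 7·9·4·8 = 2016 ≡ 1, so v_5 = 1^{−1} = 1 (mod 13).
  v = [9, 12, 2, 2, 1].
Step 2: syndromes of r = [10, 11, 2, 9, 0] (all sums mod 13).
  S_0 = Σ v_i r_i = 9·10 + 12·11 + 2·2 + 2·9 + 1·0 = 244 ≡ 10.
  S_1 = Σ v_i α_i r_i = 9·4·10 + 12·2·11 + 2·7·2 + 2·3·9 + 1·11·0 = 706 ≡ 4.
  α_i^2 mod 13 = [3, 4, 10, 9, 4].
  S_2 = Σ v_i α_i^2 r_i = 9·3·10 + 12·4·11 + 2·10·2 + 2·9·9 + 1·4·0 = 1000 ≡ 12.
  S = (10, 4, 12) ≠ 0, so r is not a codeword (an error is present).
Step 3: locate the error. For a single error e at position i, S_ℓ = v_i·e·α_i^ℓ, so α_err = S_1/S_0.
  S_0^{−1} = 10^{−1} = 4 (mod 13), so α_err = 4·4 = 16 ≡ 3 = α_4. Error position i = 4.
  Consistency check: S_2/S_1 = 12·10 = 120 ≡ 3 = α_err ✓ (single-error assumption holds).
Step 4: error magnitude e = S_0/v_4 = S_0·∏_{j≠4}(α_4 − α_j) = 10·7 = 70 ≡ 5 (mod 13).
Step 5: correct position 4: c_4 = r_4 − e = 9 − 5 ≡ 4 (mod 13). Hence c = [10, 11, 2, 4, 0].
  Check: interpolating c through the α_i gives m(x) = 12 + 6·x (degree < 2) with m(α_i) = c_i for every i, so c is indeed a codeword.


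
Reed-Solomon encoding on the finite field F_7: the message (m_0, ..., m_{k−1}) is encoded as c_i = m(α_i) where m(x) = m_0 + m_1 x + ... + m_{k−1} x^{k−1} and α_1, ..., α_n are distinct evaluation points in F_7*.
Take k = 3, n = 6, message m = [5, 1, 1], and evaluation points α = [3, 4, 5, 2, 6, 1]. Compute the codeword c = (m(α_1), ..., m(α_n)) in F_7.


c = [3, 4, 0, 4, 5, 0]

Message polynomial: m(x) = 5 + 1·x + 1·x^2 (mod 7).
For each evaluation point α_i, compute m(α_i) mod 7:
  α_1 = 3: Horner steps 1 → 4 → 3, so m(3) = 3.
  α_2 = 4: Horner steps 1 → 5 → 4, so m(4) = 4.
  α_3 = 5: Horner steps 1 → 6 → 0, so m(5) = 0.
  α_4 = 2: Horner steps 1 → 3 → 4, so m(2) = 4.
  α_5 = 6: Horner steps 1 → 0 → 5, so m(6) = 5.
  α_6 = 1: Horner steps 1 → 2 → 0, so m(1) = 0.
Codeword c = [3, 4, 0, 4, 5, 0] ∈ F_7^6.


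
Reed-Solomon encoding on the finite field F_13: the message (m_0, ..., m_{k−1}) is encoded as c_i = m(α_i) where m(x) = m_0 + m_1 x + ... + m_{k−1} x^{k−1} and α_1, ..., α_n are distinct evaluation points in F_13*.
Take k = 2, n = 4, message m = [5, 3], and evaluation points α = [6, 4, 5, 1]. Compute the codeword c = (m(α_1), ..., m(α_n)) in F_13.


c = [10, 4, 7, 8]

Message polynomial: m(x) = 5 + 3·x (mod 13).
For each evaluation point α_i, compute m(α_i) mod 13:
  α_1 = 6: Horner steps 3 → 10, so m(6) = 10.
  α_2 = 4: Horner steps 3 → 4, so m(4) = 4.
  α_3 = 5: Horner steps 3 → 7, so m(5) = 7.
  α_4 = 1: Horner steps 3 → 8, so m(1) = 8.
Codeword c = [10, 4, 7, 8] ∈ F_13^4.


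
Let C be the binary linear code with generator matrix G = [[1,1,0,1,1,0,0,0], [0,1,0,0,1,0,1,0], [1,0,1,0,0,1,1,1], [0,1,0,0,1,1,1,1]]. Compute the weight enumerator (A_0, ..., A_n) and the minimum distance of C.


Weight distribution: A_0 = 1, A_2 = 2, A_3 = 3, A_4 = 3, A_5 = 4, A_6 = 2, A_7 = 1. Minimum distance d = 2.

Enumerate all 2^4 = 16 messages m ∈ F_2^4.
For each, compute codeword c = mG in F_2^8, then tally its weight.
  m = 0000 → c = 00000000, weight = 0.
  m = 1000 → c = 11011000, weight = 4.
  m = 0100 → c = 01001010, weight = 3.
  m = 1100 → c = 10010010, weight = 3.
  m = 0010 → c = 10100111, weight = 5.
  m = 1010 → c = 01111111, weight = 7.
  m = 0110 → c = 11101101, weight = 6.
  m = 1110 → c = 00110101, weight = 4.
  m = 0001 → c = 01001111, weight = 5.
  m = 1001 → c = 10010111, weight = 5.
  m = 0101 → c = 00000101, weight = 2.
  m = 1101 → c = 11011101, weight = 6.
  m = 0011 → c = 11101000, weight = 4.
  m = 1011 → c = 00110000, weight = 2.
  m = 0111 → c = 10100010, weight = 3.
  m = 1111 → c = 01111010, weight = 5.
Tally weights:
  weight 0: 1 codewords.
  weight 2: 2 codewords.
  weight 3: 3 codewords.
  weight 4: 3 codewords.
  weight 5: 4 codewords.
  weight 6: 2 codewords.
  weight 7: 1 codewords.
Minimum distance d = smallest w > 0 with A_w > 0 = 2.
Sanity: Σ A_w = 16 = 2^4 = 16 ✓.


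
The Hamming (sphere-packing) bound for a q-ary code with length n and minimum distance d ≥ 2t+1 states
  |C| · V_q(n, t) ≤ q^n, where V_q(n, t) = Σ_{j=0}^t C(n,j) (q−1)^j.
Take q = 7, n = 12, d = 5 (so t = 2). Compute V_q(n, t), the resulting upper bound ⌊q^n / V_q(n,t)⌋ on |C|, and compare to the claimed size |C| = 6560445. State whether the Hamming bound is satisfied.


V_q(n, t) = 2449, q^n = 13841287201, Hamming bound = 5651811, |C| = 6560445 > bound (violated).

Step 1: Compute V_q(n, t) = Σ_{j=0}^2 C(n, j) (q−1)^j.
  j = 0: C(12,0)·(6)^0 = 1·1 = 1.
  j = 1: C(12,1)·(6)^1 = 12·6 = 72.
  j = 2: C(12,2)·(6)^2 = 66·36 = 2376.
  V_q(n, t) = 1 + 72 + 2376 = 2449.
Step 2: q^n = 7^12 = 13841287201.
Step 3: Hamming bound ⌊q^n / V_q(n,t)⌋ = ⌊13841287201/2449⌋ = 5651811.
Step 4: Compare |C| = 6560445 to 5651811: violated.
The claimed |C| lies above the Hamming bound, so no 7-ary code of length 12 with d ≥ 5 can have 6560445 codewords.


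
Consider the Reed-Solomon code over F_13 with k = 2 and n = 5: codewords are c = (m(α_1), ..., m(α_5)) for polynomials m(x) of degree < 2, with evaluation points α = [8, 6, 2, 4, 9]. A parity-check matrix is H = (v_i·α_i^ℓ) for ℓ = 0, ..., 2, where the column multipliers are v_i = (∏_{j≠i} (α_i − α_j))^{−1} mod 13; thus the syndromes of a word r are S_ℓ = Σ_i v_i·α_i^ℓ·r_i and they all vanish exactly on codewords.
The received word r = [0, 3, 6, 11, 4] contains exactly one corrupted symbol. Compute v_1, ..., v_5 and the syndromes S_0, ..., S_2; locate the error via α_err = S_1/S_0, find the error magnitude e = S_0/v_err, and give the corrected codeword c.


S = (11, 10, 2), error at position 1, error magnitude e = 5, c = [8, 3, 6, 11, 4].

Step 1: column multipliers v_i = (∏_{j≠i}(α_i − α_j))^{−1} mod 13.
  i = 1 (α = 8): (8−6)(8−2)(8−4)(8−9) = 2·6·4·(−1) = −48 ≡ 4, so v_1 = 4^{−1} = 10 (mod 13).
  i = 2 (α = 6): (6−8)(6−2)(6−4)(6−9) = (−2)·4·2·(−3) = 48 ≡ 9, so v_2 = 9^{−1} = 3 (mod 13).
  i = 3 (α = 2): (2−8)(2−6)(2−4)(2−9) = (−6)·(−4)·(−2)·(−7) = 336 ≡ 11, so v_3 = 11^{−1} = 6 (mod 13).
  i = 4 (α = 4): (4−8)(4−6)(4−2)(4−9) = (−4)·(−2)·2·(−5) = −80 ≡ 11, so v_4 = 11^{−1} = 6 (mod 13).
  i = 5 (α = 9): (9−8)(9−6)(9−2)(9−4) = 1·3·7·5 = 105 ≡ 1, so v_5 = 1^{−1} = 1 (mod 13).
  v = [10, 3, 6, 6, 1].
Step 2: syndromes of r = [0, 3, 6, 11, 4] (all sums mod 13).
  S_0 = Σ v_i r_i = 10·0 + 3·3 + 6·6 + 6·11 + 1·4 = 115 ≡ 11.
  S_1 = Σ v_i α_i r_i = 10·8·0 + 3·6·3 + 6·2·6 + 6·4·11 + 1·9·4 = 426 ≡ 10.
  α_i^2 mod 13 = [12, 10, 4, 3, 3].
  S_2 = Σ v_i α_i^2 r_i = 10·12·0 + 3·10·3 + 6·4·6 + 6·3·11 + 1·3·4 = 444 ≡ 2.
  S = (11, 10, 2) ≠ 0, so r is not a codeword (an error is present).
Step 3: locate the error. For a single error e at position i, S_ℓ = v_i·e·α_i^ℓ, so α_err = S_1/S_0.
  S_0^{−1} = 11^{−1} = 6 (mod 13), so α_err = 10·6 = 60 ≡ 8 = α_1. Error position i = 1.
  Consistency check: S_2/S_1 = 2·4 = 8 ≡ 8 = α_err ✓ (single-error assumption holds).
Step 4: error magnitude e = S_0/v_1 = S_0·∏_{j≠1}(α_1 − α_j) = 11·4 = 44 ≡ 5 (mod 13).
Step 5: correct position 1: c_1 = r_1 − e = 0 − 5 ≡ 8 (mod 13). Hence c = [8, 3, 6, 11, 4].
  Check: interpolating c through the α_i gives m(x) = 1 + 9·x (degree < 2) with m(α_i) = c_i for every i, so c is indeed a codeword.


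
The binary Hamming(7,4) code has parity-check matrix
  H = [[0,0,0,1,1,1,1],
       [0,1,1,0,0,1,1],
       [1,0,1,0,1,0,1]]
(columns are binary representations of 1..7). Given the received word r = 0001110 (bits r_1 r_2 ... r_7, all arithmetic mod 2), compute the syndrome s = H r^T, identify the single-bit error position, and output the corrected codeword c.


s = (1, 1, 1)^T, error position = 7, corrected codeword c = 0001111

Compute s = H r^T mod 2 one row at a time:
  s_1 = 1 + 1 + 1 + 0 = 3 ≡ 1 (mod 2).
  s_2 = 0 + 0 + 1 + 0 = 1 ≡ 1 (mod 2).
  s_3 = 0 + 0 + 1 + 0 = 1 ≡ 1 (mod 2).
s = (1, 1, 1)^T — this equals column 7 of H (binary 111), so error is at position 7.
Correct: flip bit 7 of r = 0001110 to get c = 0001111.


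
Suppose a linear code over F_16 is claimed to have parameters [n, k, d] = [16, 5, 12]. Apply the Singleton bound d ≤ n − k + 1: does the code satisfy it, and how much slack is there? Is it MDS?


Singleton RHS = n − k + 1 = 12, slack = 0, bound satisfied, MDS.

Singleton bound: d ≤ n − k + 1.
Here n = 16, k = 5, so n − k + 1 = 12.
Given d = 12, check d ≤ 12: YES.
Slack = (n − k + 1) − d = 0.
The code is MDS (slack = 0).
Description: the claimed parameters are [16, 5, 12]_16; such a code would be MDS (meets Singleton bound).


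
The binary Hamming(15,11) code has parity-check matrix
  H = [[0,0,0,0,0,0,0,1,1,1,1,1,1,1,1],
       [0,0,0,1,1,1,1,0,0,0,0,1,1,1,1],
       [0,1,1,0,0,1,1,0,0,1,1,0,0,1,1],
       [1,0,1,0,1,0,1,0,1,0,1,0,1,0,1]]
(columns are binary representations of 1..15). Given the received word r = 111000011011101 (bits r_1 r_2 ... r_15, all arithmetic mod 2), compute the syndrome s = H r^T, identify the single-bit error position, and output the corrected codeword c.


s = (0, 1, 0, 0)^T, error position = 4, corrected codeword c = 111100011011101

Compute s = H r^T mod 2 one row at a time:
  s_1 = 1 + 1 + 0 + 1 + 1 + 1 + 0 + 1 = 6 ≡ 0 (mod 2).
  s_2 = 0 + 0 + 0 + 0 + 1 + 1 + 0 + 1 = 3 ≡ 1 (mod 2).
  s_3 = 1 + 1 + 0 + 0 + 0 + 1 + 0 + 1 = 4 ≡ 0 (mod 2).
  s_4 = 1 + 1 + 0 + 0 + 1 + 1 + 1 + 1 = 6 ≡ 0 (mod 2).
s = (0, 1, 0, 0)^T — this equals column 4 of H (binary 0100), so error is at position 4.
Correct: flip bit 4 of r = 111000011011101 to get c = 111100011011101.


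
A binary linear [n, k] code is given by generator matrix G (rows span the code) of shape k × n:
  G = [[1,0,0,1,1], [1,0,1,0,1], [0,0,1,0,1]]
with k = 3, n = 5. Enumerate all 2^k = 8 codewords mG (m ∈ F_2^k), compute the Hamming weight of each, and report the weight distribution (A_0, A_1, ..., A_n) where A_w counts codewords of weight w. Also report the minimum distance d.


Weight distribution: A_0 = 1, A_1 = 1, A_2 = 3, A_3 = 3. Minimum distance d = 1.

Enumerate all 2^3 = 8 messages m ∈ F_2^3.
For each, compute codeword c = mG in F_2^5, then tally its weight.
  m = 000 → c = 00000, weight = 0.
  m = 100 → c = 10011, weight = 3.
  m = 010 → c = 10101, weight = 3.
  m = 110 → c = 00110, weight = 2.
  m = 001 → c = 00101, weight = 2.
  m = 101 → c = 10110, weight = 3.
  m = 011 → c = 10000, weight = 1.
  m = 111 → c = 00011, weight = 2.
Tally weights:
  weight 0: 1 codewords.
  weight 1: 1 codewords.
  weight 2: 3 codewords.
  weight 3: 3 codewords.
Minimum distance d = smallest w > 0 with A_w > 0 = 1.
Sanity: Σ A_w = 8 = 2^3 = 8 ✓.


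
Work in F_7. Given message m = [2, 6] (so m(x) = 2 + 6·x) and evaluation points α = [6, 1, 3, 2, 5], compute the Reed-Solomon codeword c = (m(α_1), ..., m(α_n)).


c = [3, 1, 6, 0, 4]

Message polynomial: m(x) = 2 + 6·x (mod 7).
For each evaluation point α_i, compute m(α_i) mod 7:
  α_1 = 6: Horner steps 6 → 3, so m(6) = 3.
  α_2 = 1: Horner steps 6 → 1, so m(1) = 1.
  α_3 = 3: Horner steps 6 → 6, so m(3) = 6.
  α_4 = 2: Horner steps 6 → 0, so m(2) = 0.
  α_5 = 5: Horner steps 6 → 4, so m(5) = 4.
Codeword c = [3, 1, 6, 0, 4] ∈ F_7^5.


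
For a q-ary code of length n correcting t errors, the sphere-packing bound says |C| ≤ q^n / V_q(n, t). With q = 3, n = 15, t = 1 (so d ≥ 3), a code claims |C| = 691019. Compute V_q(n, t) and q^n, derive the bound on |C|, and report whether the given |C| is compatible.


V_q(n, t) = 31, q^n = 14348907, Hamming bound = 462867, |C| = 691019 > bound (violated).

Step 1: Compute V_q(n, t) = Σ_{j=0}^1 C(n, j) (q−1)^j.
  j = 0: C(15,0)·(2)^0 = 1·1 = 1.
  j = 1: C(15,1)·(2)^1 = 15·2 = 30.
  V_q(n, t) = 1 + 30 = 31.
Step 2: q^n = 3^15 = 14348907.
Step 3: Hamming bound ⌊q^n / V_q(n,t)⌋ = ⌊14348907/31⌋ = 462867.
Step 4: Compare |C| = 691019 to 462867: violated.
The claimed |C| lies above the Hamming bound, so no 3-ary code of length 15 with d ≥ 3 can have 691019 codewords.


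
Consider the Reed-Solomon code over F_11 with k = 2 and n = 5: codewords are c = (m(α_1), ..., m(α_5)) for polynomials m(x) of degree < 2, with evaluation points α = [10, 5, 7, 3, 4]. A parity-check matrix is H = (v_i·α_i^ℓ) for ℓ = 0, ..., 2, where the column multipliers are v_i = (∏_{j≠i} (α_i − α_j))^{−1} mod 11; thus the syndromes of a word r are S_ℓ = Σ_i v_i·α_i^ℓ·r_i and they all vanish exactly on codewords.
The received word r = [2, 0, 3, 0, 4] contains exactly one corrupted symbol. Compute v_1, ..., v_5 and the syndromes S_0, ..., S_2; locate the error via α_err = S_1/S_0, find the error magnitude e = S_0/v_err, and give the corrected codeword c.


S = (3, 9, 5), error at position 4, error magnitude e = 3, c = [2, 0, 3, 8, 4].

Step 1: column multipliers v_i = (∏_{j≠i}(α_i − α_j))^{−1} mod 11.
  i = 1 (α = 10): (10−5)(10−7)(10−3)(10−4) = 5·3·7·6 = 630 ≡ 3, so v_1 = 3^{−1} = 4 (mod 11).
  i = 2 (α = 5): (5−10)(5−7)(5−3)(5−4) = (−5)·(−2)·2·1 = 20 ≡ 9, so v_2 = 9^{−1} = 5 (mod 11).
  i = 3 (α = 7): (7−10)(7−5)(7−3)(7−4) = (−3)·2·4·3 = −72 ≡ 5, so v_3 = 5^{−1} = 9 (mod 11).
  i = 4 (α = 3): (3−10)(3−5)(3−7)(3−4) = (−7)·(−2)·(−4)·(−1) = 56 ≡ 1, so v_4 = 1^{−1} = 1 (mod 11).
  i = 5 (α = 4): (4−10)(4−5)(4−7)(4−3) = (−6)·(−1)·(−3)·1 = −18 ≡ 4, so v_5 = 4^{−1} = 3 (mod 11).
  v = [4, 5, 9, 1, 3].
Step 2: syndromes of r = [2, 0, 3, 0, 4] (all sums mod 11).
  S_0 = Σ v_i r_i = 4·2 + 5·0 + 9·3 + 1·0 + 3·4 = 47 ≡ 3.
  S_1 = Σ v_i α_i r_i = 4·10·2 + 5·5·0 + 9·7·3 + 1·3·0 + 3·4·4 = 317 ≡ 9.
  α_i^2 mod 11 = [1, 3, 5, 9, 5].
  S_2 = Σ v_i α_i^2 r_i = 4·1·2 + 5·3·0 + 9·5·3 + 1·9·0 + 3·5·4 = 203 ≡ 5.
  S = (3, 9, 5) ≠ 0, so r is not a codeword (an error is present).
Step 3: locate the error. For a single error e at position i, S_ℓ = v_i·e·α_i^ℓ, so α_err = S_1/S_0.
  S_0^{−1} = 3^{−1} = 4 (mod 11), so α_err = 9·4 = 36 ≡ 3 = α_4. Error position i = 4.
  Consistency check: S_2/S_1 = 5·5 = 25 ≡ 3 = α_err ✓ (single-error assumption holds).
Step 4: error magnitude e = S_0/v_4 = S_0·∏_{j≠4}(α_4 − α_j) = 3·1 = 3 ≡ 3 (mod 11).
Step 5: correct position 4: c_4 = r_4 − e = 0 − 3 ≡ 8 (mod 11). Hence c = [2, 0, 3, 8, 4].
  Check: interpolating c through the α_i gives m(x) = 9 + 7·x (degree < 2) with m(α_i) = c_i for every i, so c is indeed a codeword.


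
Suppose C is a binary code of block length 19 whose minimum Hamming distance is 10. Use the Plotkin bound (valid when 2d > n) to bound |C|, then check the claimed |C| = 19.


Plotkin bound M ≤ 20; given |C| = 19 ≤ bound (satisfied).

Check applicability: 2d = 20, n = 19.
2d − n = 1 > 0, so Plotkin applies.
Compute d/(2d−n) = 10/1 ≈ 10.0000.
⌊d/(2d−n)⌋ = 10.
Plotkin bound: M ≤ 2·10 = 20.
Given |C| = 19, check: satisfied.
This |C| is below the Plotkin bound.


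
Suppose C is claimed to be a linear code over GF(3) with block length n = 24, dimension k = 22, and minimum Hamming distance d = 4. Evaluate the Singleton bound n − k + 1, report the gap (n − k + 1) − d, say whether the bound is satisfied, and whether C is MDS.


Singleton RHS = n − k + 1 = 3, slack = -1, bound violated (no such code; not MDS).

Singleton bound: d ≤ n − k + 1.
Here n = 24, k = 22, so n − k + 1 = 3.
Given d = 4, check d ≤ 3: NO.
Slack = (n − k + 1) − d = -1.
The slack is negative: d = 4 exceeds n − k + 1 = 3 by 1, so the Singleton bound is violated and no linear [24, 22, 4]_3 code can exist. In particular it is not MDS (MDS requires d = n − k + 1 exactly).
Description: the claimed parameters are [24, 22, 4]_3; such a code would be impossible (violates the Singleton bound).


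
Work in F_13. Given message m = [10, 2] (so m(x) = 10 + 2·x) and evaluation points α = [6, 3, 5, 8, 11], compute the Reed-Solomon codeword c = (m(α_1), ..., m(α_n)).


c = [9, 3, 7, 0, 6]

Message polynomial: m(x) = 10 + 2·x (mod 13).
For each evaluation point α_i, compute m(α_i) mod 13:
  α_1 = 6: Horner steps 2 → 9, so m(6) = 9.
  α_2 = 3: Horner steps 2 → 3, so m(3) = 3.
  α_3 = 5: Horner steps 2 → 7, so m(5) = 7.
  α_4 = 8: Horner steps 2 → 0, so m(8) = 0.
  α_5 = 11: Horner steps 2 → 6, so m(11) = 6.
Codeword c = [9, 3, 7, 0, 6] ∈ F_13^5.


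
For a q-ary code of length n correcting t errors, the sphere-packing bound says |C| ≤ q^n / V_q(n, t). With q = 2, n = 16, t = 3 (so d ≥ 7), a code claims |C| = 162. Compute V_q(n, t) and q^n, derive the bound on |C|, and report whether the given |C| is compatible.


V_q(n, t) = 697, q^n = 65536, Hamming bound = 94, |C| = 162 > bound (violated).

Step 1: Compute V_q(n, t) = Σ_{j=0}^3 C(n, j) (q−1)^j.
  j = 0: C(16,0)·(1)^0 = 1·1 = 1.
  j = 1: C(16,1)·(1)^1 = 16·1 = 16.
  j = 2: C(16,2)·(1)^2 = 120·1 = 120.
  j = 3: C(16,3)·(1)^3 = 560·1 = 560.
  V_q(n, t) = 1 + 16 + 120 + 560 = 697.
Step 2: q^n = 2^16 = 65536.
Step 3: Hamming bound ⌊q^n / V_q(n,t)⌋ = ⌊65536/697⌋ = 94.
Step 4: Compare |C| = 162 to 94: violated.
The claimed |C| lies above the Hamming bound, so no 2-ary code of length 16 with d ≥ 7 can have 162 codewords.


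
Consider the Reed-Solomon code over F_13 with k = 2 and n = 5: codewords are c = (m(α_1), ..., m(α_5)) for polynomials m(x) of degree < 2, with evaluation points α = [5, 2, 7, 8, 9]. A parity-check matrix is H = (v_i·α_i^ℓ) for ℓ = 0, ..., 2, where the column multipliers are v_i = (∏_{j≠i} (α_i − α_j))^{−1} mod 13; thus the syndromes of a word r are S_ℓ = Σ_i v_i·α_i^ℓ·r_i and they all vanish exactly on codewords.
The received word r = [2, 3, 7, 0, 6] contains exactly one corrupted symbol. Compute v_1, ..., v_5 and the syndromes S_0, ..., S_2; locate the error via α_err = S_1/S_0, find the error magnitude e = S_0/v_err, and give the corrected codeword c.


S = (12, 8, 1), error at position 1, error magnitude e = 7, c = [8, 3, 7, 0, 6].

Step 1: column multipliers v_i = (∏_{j≠i}(α_i − α_j))^{−1} mod 13.
  i = 1 (α = 5): (5−2)(5−7)(5−8)(5−9) = 3·(−2)·(−3)·(−4) = −72 ≡ 6, so v_1 = 6^{−1} = 11 (mod 13).
  i = 2 (α = 2): (2−5)(2−7)(2−8)(2−9) = (−3)·(−5)·(−6)·(−7) = 630 ≡ 6, so v_2 = 6^{−1} = 11 (mod 13).
  i = 3 (α = 7): (7−5)(7−2)(7−8)(7−9) = 2·5·(−1)·(−2) = 20 ≡ 7, so v_3 = 7^{−1} = 2 (mod 13).
  i = 4 (α = 8): (8−5)(8−2)(8−7)(8−9) = 3·6·1·(−1) = −18 ≡ 8, so v_4 = 8^{−1} = 5 (mod 13).
  i = 5 (α = 9): (9−5)(9−2)(9−7)(9−8) = 4·7·2·1 = 56 ≡ 4, so v_5 = 4^{−1} = 10 (mod 13).
  v = [11, 11, 2, 5, 10].
Step 2: syndromes of r = [2, 3, 7, 0, 6] (all sums mod 13).
  S_0 = Σ v_i r_i = 11·2 + 11·3 + 2·7 + 5·0 + 10·6 = 129 ≡ 12.
  S_1 = Σ v_i α_i r_i = 11·5·2 + 11·2·3 + 2·7·7 + 5·8·0 + 10·9·6 = 814 ≡ 8.
  α_i^2 mod 13 = [12, 4, 10, 12, 3].
  S_2 = Σ v_i α_i^2 r_i = 11·12·2 + 11·4·3 + 2·10·7 + 5·12·0 + 10·3·6 = 716 ≡ 1.
  S = (12, 8, 1) ≠ 0, so r is not a codeword (an error is present).
Step 3: locate the error. For a single error e at position i, S_ℓ = v_i·e·α_i^ℓ, so α_err = S_1/S_0.
  S_0^{−1} = 12^{−1} = 12 (mod 13), so α_err = 8·12 = 96 ≡ 5 = α_1. Error position i = 1.
  Consistency check: S_2/S_1 = 1·5 = 5 ≡ 5 = α_err ✓ (single-error assumption holds).
Step 4: error magnitude e = S_0/v_1 = S_0·∏_{j≠1}(α_1 − α_j) = 12·6 = 72 ≡ 7 (mod 13).
Step 5: correct position 1: c_1 = r_1 − e = 2 − 7 ≡ 8 (mod 13). Hence c = [8, 3, 7, 0, 6].
  Check: interpolating c through the α_i gives m(x) = 4 + 6·x (degree < 2) with m(α_i) = c_i for every i, so c is indeed a codeword.


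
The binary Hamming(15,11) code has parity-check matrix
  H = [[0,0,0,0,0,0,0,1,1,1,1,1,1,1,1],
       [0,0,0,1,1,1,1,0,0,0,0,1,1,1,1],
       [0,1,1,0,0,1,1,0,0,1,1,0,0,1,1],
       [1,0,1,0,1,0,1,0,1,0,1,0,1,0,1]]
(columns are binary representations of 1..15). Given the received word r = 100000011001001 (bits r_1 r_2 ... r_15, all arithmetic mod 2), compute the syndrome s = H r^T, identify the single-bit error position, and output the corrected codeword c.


s = (0, 0, 1, 1)^T, error position = 3, corrected codeword c = 101000011001001

Compute s = H r^T mod 2 one row at a time:
  s_1 = 1 + 1 + 0 + 0 + 1 + 0 + 0 + 1 = 4 ≡ 0 (mod 2).
  s_2 = 0 + 0 + 0 + 0 + 1 + 0 + 0 + 1 = 2 ≡ 0 (mod 2).
  s_3 = 0 + 0 + 0 + 0 + 0 + 0 + 0 + 1 = 1 ≡ 1 (mod 2).
  s_4 = 1 + 0 + 0 + 0 + 1 + 0 + 0 + 1 = 3 ≡ 1 (mod 2).
s = (0, 0, 1, 1)^T — this equals column 3 of H (binary 0011), so error is at position 3.
Correct: flip bit 3 of r = 100000011001001 to get c = 101000011001001.


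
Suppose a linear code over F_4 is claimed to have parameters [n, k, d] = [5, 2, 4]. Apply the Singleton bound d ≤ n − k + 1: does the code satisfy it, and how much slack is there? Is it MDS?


Singleton RHS = n − k + 1 = 4, slack = 0, bound satisfied, MDS.

Singleton bound: d ≤ n − k + 1.
Here n = 5, k = 2, so n − k + 1 = 4.
Given d = 4, check d ≤ 4: YES.
Slack = (n − k + 1) − d = 0.
The code is MDS (slack = 0).
Description: the claimed parameters are [5, 2, 4]_4; such a code would be MDS (meets Singleton bound).


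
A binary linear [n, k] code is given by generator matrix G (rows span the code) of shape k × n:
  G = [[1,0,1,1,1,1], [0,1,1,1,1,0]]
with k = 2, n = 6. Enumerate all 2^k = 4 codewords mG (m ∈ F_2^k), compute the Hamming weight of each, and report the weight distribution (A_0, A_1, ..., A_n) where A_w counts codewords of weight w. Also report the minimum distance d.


Weight distribution: A_0 = 1, A_3 = 1, A_4 = 1, A_5 = 1. Minimum distance d = 3.

Enumerate all 2^2 = 4 messages m ∈ F_2^2.
For each, compute codeword c = mG in F_2^6, then tally its weight.
  m = 00 → c = 000000, weight = 0.
  m = 10 → c = 101111, weight = 5.
  m = 01 → c = 011110, weight = 4.
  m = 11 → c = 110001, weight = 3.
Tally weights:
  weight 0: 1 codewords.
  weight 3: 1 codewords.
  weight 4: 1 codewords.
  weight 5: 1 codewords.
Minimum distance d = smallest w > 0 with A_w > 0 = 3.
Sanity: Σ A_w = 4 = 2^2 = 4 ✓.


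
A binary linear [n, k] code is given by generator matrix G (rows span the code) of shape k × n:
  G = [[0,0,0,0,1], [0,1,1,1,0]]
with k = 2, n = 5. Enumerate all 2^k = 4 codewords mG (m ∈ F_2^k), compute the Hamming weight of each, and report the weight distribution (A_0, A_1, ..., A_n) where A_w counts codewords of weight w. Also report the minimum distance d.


Weight distribution: A_0 = 1, A_1 = 1, A_3 = 1, A_4 = 1. Minimum distance d = 1.

Enumerate all 2^2 = 4 messages m ∈ F_2^2.
For each, compute codeword c = mG in F_2^5, then tally its weight.
  m = 00 → c = 00000, weight = 0.
  m = 10 → c = 00001, weight = 1.
  m = 01 → c = 01110, weight = 3.
  m = 11 → c = 01111, weight = 4.
Tally weights:
  weight 0: 1 codewords.
  weight 1: 1 codewords.
  weight 3: 1 codewords.
  weight 4: 1 codewords.
Minimum distance d = smallest w > 0 with A_w > 0 = 1.
Sanity: Σ A_w = 4 = 2^2 = 4 ✓.


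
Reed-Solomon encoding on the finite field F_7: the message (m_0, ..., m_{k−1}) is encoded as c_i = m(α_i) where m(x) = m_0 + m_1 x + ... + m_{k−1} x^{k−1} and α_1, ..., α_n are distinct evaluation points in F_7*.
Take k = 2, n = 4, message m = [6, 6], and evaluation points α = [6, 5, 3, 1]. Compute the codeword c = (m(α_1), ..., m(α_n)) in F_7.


c = [0, 1, 3, 5]

Message polynomial: m(x) = 6 + 6·x (mod 7).
For each evaluation point α_i, compute m(α_i) mod 7:
  α_1 = 6: Horner steps 6 → 0, so m(6) = 0.
  α_2 = 5: Horner steps 6 → 1, so m(5) = 1.
  α_3 = 3: Horner steps 6 → 3, so m(3) = 3.
  α_4 = 1: Horner steps 6 → 5, so m(1) = 5.
Codeword c = [0, 1, 3, 5] ∈ F_7^4.


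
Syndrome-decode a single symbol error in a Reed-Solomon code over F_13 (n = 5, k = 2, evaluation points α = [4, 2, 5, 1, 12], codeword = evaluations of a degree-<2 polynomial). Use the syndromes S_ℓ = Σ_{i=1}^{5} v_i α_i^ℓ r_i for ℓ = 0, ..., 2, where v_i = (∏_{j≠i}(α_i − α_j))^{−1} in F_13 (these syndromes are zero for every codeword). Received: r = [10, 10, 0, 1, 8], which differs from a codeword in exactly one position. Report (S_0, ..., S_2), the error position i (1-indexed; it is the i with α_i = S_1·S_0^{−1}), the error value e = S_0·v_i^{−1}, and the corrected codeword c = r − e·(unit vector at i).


S = (9, 5, 10), error at position 2, error magnitude e = 6, c = [10, 4, 0, 1, 8].

Step 1: column multipliers v_i = (∏_{j≠i}(α_i − α_j))^{−1} mod 13.
  i = 1 (α = 4): (4−2)(4−5)(4−1)(4−12) = 2·(−1)·3·(−8) = 48 ≡ 9, so v_1 = 9^{−1} = 3 (mod 13).
  i = 2 (α = 2): (2−4)(2−5)(2−1)(2−12) = (−2)·(−3)·1·(−10) = −60 ≡ 5, so v_2 = 5^{−1} = 8 (mod 13).
  i = 3 (α = 5): (5−4)(5−2)(5−1)(5−12) = 1·3·4·(−7) = −84 ≡ 7, so v_3 = 7^{−1} = 2 (mod 13).
  i = 4 (α = 1): (1−4)(1−2)(1−5)(1−12) = (−3)·(−1)·(−4)·(−11) = 132 ≡ 2, so v_4 = 2^{−1} = 7 (mod 13).
  i = 5 (α = 12): (12−4)(12−2)(12−5)(12−1) = 8·10·7·11 = 6160 ≡ 11, so v_5 = 11^{−1} = 6 (mod 13).
  v = [3, 8, 2, 7, 6].
Step 2: syndromes of r = [10, 10, 0, 1, 8] (all sums mod 13).
  S_0 = Σ v_i r_i = 3·10 + 8·10 + 2·0 + 7·1 + 6·8 = 165 ≡ 9.
  S_1 = Σ v_i α_i r_i = 3·4·10 + 8·2·10 + 2·5·0 + 7·1·1 + 6·12·8 = 863 ≡ 5.
  α_i^2 mod 13 = [3, 4, 12, 1, 1].
  S_2 = Σ v_i α_i^2 r_i = 3·3·10 + 8·4·10 + 2·12·0 + 7·1·1 + 6·1·8 = 465 ≡ 10.
  S = (9, 5, 10) ≠ 0, so r is not a codeword (an error is present).
Step 3: locate the error. For a single error e at position i, S_ℓ = v_i·e·α_i^ℓ, so α_err = S_1/S_0.
  S_0^{−1} = 9^{−1} = 3 (mod 13), so α_err = 5·3 = 15 ≡ 2 = α_2. Error position i = 2.
  Consistency check: S_2/S_1 = 10·8 = 80 ≡ 2 = α_err ✓ (single-error assumption holds).
Step 4: error magnitude e = S_0/v_2 = S_0·∏_{j≠2}(α_2 − α_j) = 9·5 = 45 ≡ 6 (mod 13).
Step 5: correct position 2: c_2 = r_2 − e = 10 − 6 ≡ 4 (mod 13). Hence c = [10, 4, 0, 1, 8].
  Check: interpolating c through the α_i gives m(x) = 11 + 3·x (degree < 2) with m(α_i) = c_i for every i, so c is indeed a codeword.


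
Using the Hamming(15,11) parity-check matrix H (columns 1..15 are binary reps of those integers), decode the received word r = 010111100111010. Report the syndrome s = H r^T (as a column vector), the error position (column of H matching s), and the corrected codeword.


s = (0, 0, 0, 1)^T, error position = 1, corrected codeword c = 110111100111010

Compute s = H r^T mod 2 one row at a time:
  s_1 = 0 + 0 + 1 + 1 + 1 + 0 + 1 + 0 = 4 ≡ 0 (mod 2).
  s_2 = 1 + 1 + 1 + 1 + 1 + 0 + 1 + 0 = 6 ≡ 0 (mod 2).
  s_3 = 1 + 0 + 1 + 1 + 1 + 1 + 1 + 0 = 6 ≡ 0 (mod 2).
  s_4 = 0 + 0 + 1 + 1 + 0 + 1 + 0 + 0 = 3 ≡ 1 (mod 2).
s = (0, 0, 0, 1)^T — this equals column 1 of H (binary 0001), so error is at position 1.
Correct: flip bit 1 of r = 010111100111010 to get c = 110111100111010.


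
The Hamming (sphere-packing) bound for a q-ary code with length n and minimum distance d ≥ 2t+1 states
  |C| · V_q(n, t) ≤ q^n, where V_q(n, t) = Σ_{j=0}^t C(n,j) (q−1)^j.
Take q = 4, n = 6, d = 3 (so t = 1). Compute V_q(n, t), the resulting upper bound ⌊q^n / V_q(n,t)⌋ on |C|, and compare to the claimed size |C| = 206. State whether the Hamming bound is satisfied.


V_q(n, t) = 19, q^n = 4096, Hamming bound = 215, |C| = 206 ≤ bound (satisfied).

Step 1: Compute V_q(n, t) = Σ_{j=0}^1 C(n, j) (q−1)^j.
  j = 0: C(6,0)·(3)^0 = 1·1 = 1.
  j = 1: C(6,1)·(3)^1 = 6·3 = 18.
  V_q(n, t) = 1 + 18 = 19.
Step 2: q^n = 4^6 = 4096.
Step 3: Hamming bound ⌊q^n / V_q(n,t)⌋ = ⌊4096/19⌋ = 215.
Step 4: Compare |C| = 206 to 215: satisfied.
The claimed |C| lies below the Hamming bound.


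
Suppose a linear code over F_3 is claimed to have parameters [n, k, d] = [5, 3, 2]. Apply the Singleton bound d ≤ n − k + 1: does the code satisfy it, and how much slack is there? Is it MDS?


Singleton RHS = n − k + 1 = 3, slack = 1, bound satisfied, not MDS.

Singleton bound: d ≤ n − k + 1.
Here n = 5, k = 3, so n − k + 1 = 3.
Given d = 2, check d ≤ 3: YES.
Slack = (n − k + 1) − d = 1.
The code is NOT MDS (slack = 1 > 0).
Description: the claimed parameters are [5, 3, 2]_3; such a code would be non-MDS.


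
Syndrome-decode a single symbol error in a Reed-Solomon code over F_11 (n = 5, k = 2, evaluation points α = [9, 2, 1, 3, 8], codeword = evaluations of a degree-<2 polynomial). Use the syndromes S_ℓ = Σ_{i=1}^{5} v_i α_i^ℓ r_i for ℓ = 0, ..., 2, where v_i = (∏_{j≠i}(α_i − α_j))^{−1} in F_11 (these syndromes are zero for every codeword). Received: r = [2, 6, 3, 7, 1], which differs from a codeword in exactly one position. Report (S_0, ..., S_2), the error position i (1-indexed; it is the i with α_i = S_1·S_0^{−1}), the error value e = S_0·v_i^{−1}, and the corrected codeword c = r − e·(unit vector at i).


S = (10, 10, 10), error at position 3, error magnitude e = 9, c = [2, 6, 5, 7, 1].

Step 1: column multipliers v_i = (∏_{j≠i}(α_i − α_j))^{−1} mod 11.
  i = 1 (α = 9): (9−2)(9−1)(9−3)(9−8) = 7·8·6·1 = 336 ≡ 6, so v_1 = 6^{−1} = 2 (mod 11).
  i = 2 (α = 2): (2−9)(2−1)(2−3)(2−8) = (−7)·1·(−1)·(−6) = −42 ≡ 2, so v_2 = 2^{−1} = 6 (mod 11).
  i = 3 (α = 1): (1−9)(1−2)(1−3)(1−8) = (−8)·(−1)·(−2)·(−7) = 112 ≡ 2, so v_3 = 2^{−1} = 6 (mod 11).
  i = 4 (α = 3): (3−9)(3−2)(3−1)(3−8) = (−6)·1·2·(−5) = 60 ≡ 5, so v_4 = 5^{−1} = 9 (mod 11).
  i = 5 (α = 8): (8−9)(8−2)(8−1)(8−3) = (−1)·6·7·5 = −210 ≡ 10, so v_5 = 10^{−1} = 10 (mod 11).
  v = [2, 6, 6, 9, 10].
Step 2: syndromes of r = [2, 6, 3, 7, 1] (all sums mod 11).
  S_0 = Σ v_i r_i = 2·2 + 6·6 + 6·3 + 9·7 + 10·1 = 131 ≡ 10.
  S_1 = Σ v_i α_i r_i = 2·9·2 + 6·2·6 + 6·1·3 + 9·3·7 + 10·8·1 = 395 ≡ 10.
  α_i^2 mod 11 = [4, 4, 1, 9, 9].
  S_2 = Σ v_i α_i^2 r_i = 2·4·2 + 6·4·6 + 6·1·3 + 9·9·7 + 10·9·1 = 835 ≡ 10.
  S = (10, 10, 10) ≠ 0, so r is not a codeword (an error is present).
Step 3: locate the error. For a single error e at position i, S_ℓ = v_i·e·α_i^ℓ, so α_err = S_1/S_0.
  S_0^{−1} = 10^{−1} = 10 (mod 11), so α_err = 10·10 = 100 ≡ 1 = α_3. Error position i = 3.
  Consistency check: S_2/S_1 = 10·10 = 100 ≡ 1 = α_err ✓ (single-error assumption holds).
Step 4: error magnitude e = S_0/v_3 = S_0·∏_{j≠3}(α_3 − α_j) = 10·2 = 20 ≡ 9 (mod 11).
Step 5: correct position 3: c_3 = r_3 − e = 3 − 9 ≡ 5 (mod 11). Hence c = [2, 6, 5, 7, 1].
  Check: interpolating c through the α_i gives m(x) = 4 + 1·x (degree < 2) with m(α_i) = c_i for every i, so c is indeed a codeword.


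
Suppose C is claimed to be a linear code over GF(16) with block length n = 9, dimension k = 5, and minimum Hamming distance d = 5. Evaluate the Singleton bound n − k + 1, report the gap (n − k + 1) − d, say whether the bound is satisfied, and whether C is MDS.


Singleton RHS = n − k + 1 = 5, slack = 0, bound satisfied, MDS.

Singleton bound: d ≤ n − k + 1.
Here n = 9, k = 5, so n − k + 1 = 5.
Given d = 5, check d ≤ 5: YES.
Slack = (n − k + 1) − d = 0.
The code is MDS (slack = 0).
Description: the claimed parameters are [9, 5, 5]_16; such a code would be MDS (meets Singleton bound).


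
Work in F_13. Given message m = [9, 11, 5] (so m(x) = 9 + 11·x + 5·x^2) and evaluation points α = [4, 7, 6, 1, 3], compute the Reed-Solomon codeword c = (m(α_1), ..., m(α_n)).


c = [3, 6, 8, 12, 9]

Message polynomial: m(x) = 9 + 11·x + 5·x^2 (mod 13).
For each evaluation point α_i, compute m(α_i) mod 13:
  α_1 = 4: Horner steps 5 → 5 → 3, so m(4) = 3.
  α_2 = 7: Horner steps 5 → 7 → 6, so m(7) = 6.
  α_3 = 6: Horner steps 5 → 2 → 8, so m(6) = 8.
  α_4 = 1: Horner steps 5 → 3 → 12, so m(1) = 12.
  α_5 = 3: Horner steps 5 → 0 → 9, so m(3) = 9.
Codeword c = [3, 6, 8, 12, 9] ∈ F_13^5.


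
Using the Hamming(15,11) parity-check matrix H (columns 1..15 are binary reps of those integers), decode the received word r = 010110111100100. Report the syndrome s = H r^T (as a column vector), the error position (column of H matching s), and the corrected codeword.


s = (0, 0, 1, 0)^T, error position = 2, corrected codeword c = 000110111100100

Compute s = H r^T mod 2 one row at a time:
  s_1 = 1 + 1 + 1 + 0 + 0 + 1 + 0 + 0 = 4 ≡ 0 (mod 2).
  s_2 = 1 + 1 + 0 + 1 + 0 + 1 + 0 + 0 = 4 ≡ 0 (mod 2).
  s_3 = 1 + 0 + 0 + 1 + 1 + 0 + 0 + 0 = 3 ≡ 1 (mod 2).
  s_4 = 0 + 0 + 1 + 1 + 1 + 0 + 1 + 0 = 4 ≡ 0 (mod 2).
s = (0, 0, 1, 0)^T — this equals column 2 of H (binary 0010), so error is at position 2.
Correct: flip bit 2 of r = 010110111100100 to get c = 000110111100100.


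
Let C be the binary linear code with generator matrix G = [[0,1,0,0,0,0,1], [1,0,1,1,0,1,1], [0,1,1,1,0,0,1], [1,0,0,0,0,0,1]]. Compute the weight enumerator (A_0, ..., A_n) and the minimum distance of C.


Weight distribution: A_0 = 1, A_1 = 1, A_2 = 4, A_3 = 4, A_4 = 3, A_5 = 3. Minimum distance d = 1.

Enumerate all 2^4 = 16 messages m ∈ F_2^4.
For each, compute codeword c = mG in F_2^7, then tally its weight.
  m = 0000 → c = 0000000, weight = 0.
  m = 1000 → c = 0100001, weight = 2.
  m = 0100 → c = 1011011, weight = 5.
  m = 1100 → c = 1111010, weight = 5.
  m = 0010 → c = 0111001, weight = 4.
  m = 1010 → c = 0011000, weight = 2.
  m = 0110 → c = 1100010, weight = 3.
  m = 1110 → c = 1000011, weight = 3.
  m = 0001 → c = 1000001, weight = 2.
  m = 1001 → c = 1100000, weight = 2.
  m = 0101 → c = 0011010, weight = 3.
  m = 1101 → c = 0111011, weight = 5.
  m = 0011 → c = 1111000, weight = 4.
  m = 1011 → c = 1011001, weight = 4.
  m = 0111 → c = 0100011, weight = 3.
  m = 1111 → c = 0000010, weight = 1.
Tally weights:
  weight 0: 1 codewords.
  weight 1: 1 codewords.
  weight 2: 4 codewords.
  weight 3: 4 codewords.
  weight 4: 3 codewords.
  weight 5: 3 codewords.
Minimum distance d = smallest w > 0 with A_w > 0 = 1.
Sanity: Σ A_w = 16 = 2^4 = 16 ✓.


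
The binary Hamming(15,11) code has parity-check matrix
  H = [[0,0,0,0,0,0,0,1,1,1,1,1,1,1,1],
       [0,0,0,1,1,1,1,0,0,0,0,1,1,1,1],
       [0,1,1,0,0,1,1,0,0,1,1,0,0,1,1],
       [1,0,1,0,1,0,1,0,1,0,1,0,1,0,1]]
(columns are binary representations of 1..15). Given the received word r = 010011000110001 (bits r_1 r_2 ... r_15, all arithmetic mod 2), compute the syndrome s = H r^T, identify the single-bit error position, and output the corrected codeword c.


s = (1, 1, 1, 1)^T, error position = 15, corrected codeword c = 010011000110000

Compute s = H r^T mod 2 one row at a time:
  s_1 = 0 + 0 + 1 + 1 + 0 + 0 + 0 + 1 = 3 ≡ 1 (mod 2).
  s_2 = 0 + 1 + 1 + 0 + 0 + 0 + 0 + 1 = 3 ≡ 1 (mod 2).
  s_3 = 1 + 0 + 1 + 0 + 1 + 1 + 0 + 1 = 5 ≡ 1 (mod 2).
  s_4 = 0 + 0 + 1 + 0 + 0 + 1 + 0 + 1 = 3 ≡ 1 (mod 2).
s = (1, 1, 1, 1)^T — this equals column 15 of H (binary 1111), so error is at position 15.
Correct: flip bit 15 of r = 010011000110001 to get c = 010011000110000.


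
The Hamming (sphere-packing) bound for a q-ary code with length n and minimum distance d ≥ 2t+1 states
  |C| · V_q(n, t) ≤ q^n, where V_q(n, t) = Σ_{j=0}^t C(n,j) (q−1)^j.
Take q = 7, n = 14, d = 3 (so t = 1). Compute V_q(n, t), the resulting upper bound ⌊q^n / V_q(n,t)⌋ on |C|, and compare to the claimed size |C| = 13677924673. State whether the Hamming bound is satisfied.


V_q(n, t) = 85, q^n = 678223072849, Hamming bound = 7979094974, |C| = 13677924673 > bound (violated).

Step 1: Compute V_q(n, t) = Σ_{j=0}^1 C(n, j) (q−1)^j.
  j = 0: C(14,0)·(6)^0 = 1·1 = 1.
  j = 1: C(14,1)·(6)^1 = 14·6 = 84.
  V_q(n, t) = 1 + 84 = 85.
Step 2: q^n = 7^14 = 678223072849.
Step 3: Hamming bound ⌊q^n / V_q(n,t)⌋ = ⌊678223072849/85⌋ = 7979094974.
Step 4: Compare |C| = 13677924673 to 7979094974: violated.
The claimed |C| lies above the Hamming bound, so no 7-ary code of length 14 with d ≥ 3 can have 13677924673 codewords.


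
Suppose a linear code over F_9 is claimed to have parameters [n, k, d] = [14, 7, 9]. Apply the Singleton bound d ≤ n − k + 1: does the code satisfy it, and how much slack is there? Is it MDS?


Singleton RHS = n − k + 1 = 8, slack = -1, bound violated (no such code; not MDS).

Singleton bound: d ≤ n − k + 1.
Here n = 14, k = 7, so n − k + 1 = 8.
Given d = 9, check d ≤ 8: NO.
Slack = (n − k + 1) − d = -1.
The slack is negative: d = 9 exceeds n − k + 1 = 8 by 1, so the Singleton bound is violated and no linear [14, 7, 9]_9 code can exist. In particular it is not MDS (MDS requires d = n − k + 1 exactly).
Description: the claimed parameters are [14, 7, 9]_9; such a code would be impossible (violates the Singleton bound).


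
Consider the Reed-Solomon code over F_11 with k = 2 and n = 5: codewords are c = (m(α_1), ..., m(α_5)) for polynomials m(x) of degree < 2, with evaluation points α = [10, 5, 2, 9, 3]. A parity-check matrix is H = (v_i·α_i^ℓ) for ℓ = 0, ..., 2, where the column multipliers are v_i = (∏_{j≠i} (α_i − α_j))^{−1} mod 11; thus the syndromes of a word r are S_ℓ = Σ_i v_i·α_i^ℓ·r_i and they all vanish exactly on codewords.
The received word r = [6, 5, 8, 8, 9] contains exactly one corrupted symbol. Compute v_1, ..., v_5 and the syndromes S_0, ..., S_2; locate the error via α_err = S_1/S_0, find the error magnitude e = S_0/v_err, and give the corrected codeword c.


S = (10, 9, 7), error at position 3, error magnitude e = 8, c = [6, 5, 0, 8, 9].

Step 1: column multipliers v_i = (∏_{j≠i}(α_i − α_j))^{−1} mod 11.
  i = 1 (α = 10): (10−5)(10−2)(10−9)(10−3) = 5·8·1·7 = 280 ≡ 5, so v_1 = 5^{−1} = 9 (mod 11).
  i = 2 (α = 5): (5−10)(5−2)(5−9)(5−3) = (−5)·3·(−4)·2 = 120 ≡ 10, so v_2 = 10^{−1} = 10 (mod 11).
  i = 3 (α = 2): (2−10)(2−5)(2−9)(2−3) = (−8)·(−3)·(−7)·(−1) = 168 ≡ 3, so v_3 = 3^{−1} = 4 (mod 11).
  i = 4 (α = 9): (9−10)(9−5)(9−2)(9−3) = (−1)·4·7·6 = −168 ≡ 8, so v_4 = 8^{−1} = 7 (mod 11).
  i = 5 (α = 3): (3−10)(3−5)(3−2)(3−9) = (−7)·(−2)·1·(−6) = −84 ≡ 4, so v_5 = 4^{−1} = 3 (mod 11).
  v = [9, 10, 4, 7, 3].
Step 2: syndromes of r = [6, 5, 8, 8, 9] (all sums mod 11).
  S_0 = Σ v_i r_i = 9·6 + 10·5 + 4·8 + 7·8 + 3·9 = 219 ≡ 10.
  S_1 = Σ v_i α_i r_i = 9·10·6 + 10·5·5 + 4·2·8 + 7·9·8 + 3·3·9 = 1439 ≡ 9.
  α_i^2 mod 11 = [1, 3, 4, 4, 9].
  S_2 = Σ v_i α_i^2 r_i = 9·1·6 + 10·3·5 + 4·4·8 + 7·4·8 + 3·9·9 = 799 ≡ 7.
  S = (10, 9, 7) ≠ 0, so r is not a codeword (an error is present).
Step 3: locate the error. For a single error e at position i, S_ℓ = v_i·e·α_i^ℓ, so α_err = S_1/S_0.
  S_0^{−1} = 10^{−1} = 10 (mod 11), so α_err = 9·10 = 90 ≡ 2 = α_3. Error position i = 3.
  Consistency check: S_2/S_1 = 7·5 = 35 ≡ 2 = α_err ✓ (single-error assumption holds).
Step 4: error magnitude e = S_0/v_3 = S_0·∏_{j≠3}(α_3 − α_j) = 10·3 = 30 ≡ 8 (mod 11).
Step 5: correct position 3: c_3 = r_3 − e = 8 − 8 ≡ 0 (mod 11). Hence c = [6, 5, 0, 8, 9].
  Check: interpolating c through the α_i gives m(x) = 4 + 9·x (degree < 2) with m(α_i) = c_i for every i, so c is indeed a codeword.
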